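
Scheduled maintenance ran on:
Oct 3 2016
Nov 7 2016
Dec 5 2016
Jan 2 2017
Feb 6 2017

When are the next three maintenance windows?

Mar 6 2017, Apr 3 2017, May 1 2017

Gaps: 35, 28, 28, 35 days — a mix of 28 and 35. Every date is a Monday.
Each is the 1st Monday of its month.
1st Monday of March 2017: Mar 6 2017.
April 2017 — 1st Monday is Apr 3 2017.
May 2017 — 1st Monday is May 1 2017.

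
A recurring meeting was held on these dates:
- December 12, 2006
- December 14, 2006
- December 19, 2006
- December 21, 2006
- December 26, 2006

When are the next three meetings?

Gaps: 2, 5, 2, 5 days — not constant, but cyclic with period 2.
The events fall on every Tuesday and Thursday.
Next Thursday: December 28, 2006.
The following Tuesday is January 2, 2007.
Next Thursday: January 4, 2007.

December 28, 2006; January 2, 2007; January 4, 2007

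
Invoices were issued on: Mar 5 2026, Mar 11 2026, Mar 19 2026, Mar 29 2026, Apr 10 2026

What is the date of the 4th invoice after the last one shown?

Gaps: 6, 8, 10, 12 days — each gap is 2 larger than the previous one.
Next gap: 14 days. Apr 10 2026 + 14 days = Apr 24 2026.
Next gap: 16 days. Apr 24 2026 + 16 days = May 10 2026.
Next gap: 18 days. May 10 2026 + 18 days = May 28 2026.
Next gap: 20 days. May 28 2026 + 20 days = Jun 17 2026.

Jun 17 2026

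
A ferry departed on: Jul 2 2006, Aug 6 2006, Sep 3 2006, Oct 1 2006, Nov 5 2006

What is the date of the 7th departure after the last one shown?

Gaps: 35, 28, 28, 35 days — a mix of 28 and 35. Every date is a Sunday.
Each is the 1st Sunday of its month.
1st Sunday of December 2006: Dec 3 2006.
January 2007 — 1st Sunday is Jan 7 2007.
1st Sunday of February 2007: Feb 4 2007.
1st Sunday of March 2007: Mar 4 2007.
April 2007 — 1st Sunday is Apr 1 2007.
May 2007 — 1st Sunday is May 6 2007.
June 2007 — 1st Sunday is Jun 3 2007.

Jun 3 2007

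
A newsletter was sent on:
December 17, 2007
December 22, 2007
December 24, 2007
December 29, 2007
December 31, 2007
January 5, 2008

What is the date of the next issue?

January 7, 2008

Every event lands on a Monday or Saturday (gaps cycle 5, 2, 5, 2, 5).
So the schedule is: every Monday and Saturday.
The following Monday is January 7, 2008.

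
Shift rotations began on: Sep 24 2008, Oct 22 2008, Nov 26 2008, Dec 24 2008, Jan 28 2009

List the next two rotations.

Feb 25 2009, Mar 25 2009

Gaps: 28, 35, 28, 35 days — a mix of 28 and 35. Every date is a Wednesday.
Each is the 4th Wednesday of its month.
4th Wednesday of February 2009: Feb 25 2009.
4th Wednesday of March 2009: Mar 25 2009.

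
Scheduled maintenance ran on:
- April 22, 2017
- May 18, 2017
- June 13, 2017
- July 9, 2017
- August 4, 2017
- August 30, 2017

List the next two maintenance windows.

September 25, 2017; October 21, 2017

Every event comes 26 days after the last (26, 26, 26, 26, 26).
August 30, 2017 + 26 days = September 25, 2017.
September 25, 2017 + 26 days = October 21, 2017.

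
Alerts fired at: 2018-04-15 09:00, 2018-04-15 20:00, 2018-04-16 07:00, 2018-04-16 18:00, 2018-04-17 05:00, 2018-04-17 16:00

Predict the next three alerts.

Spacing: 11, 11, 11, 11, 11 h — constant 11 h.
2018-04-17 16:00 + 11 h = 2018-04-18 03:00.
2018-04-18 03:00 + 11 h = 2018-04-18 14:00.
2018-04-18 14:00 + 11 h = 2018-04-19 01:00.

2018-04-18 03:00, 2018-04-18 14:00, 2018-04-19 01:00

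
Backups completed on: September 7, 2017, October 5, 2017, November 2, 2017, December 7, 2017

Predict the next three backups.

January 4, 2018; February 1, 2018; March 1, 2018

These are Thursdays at 28- or 35-day spacing (28, 28, 35).
The pattern: 1st Thursday of the month.
January 2018 — 1st Thursday is January 4, 2018.
February 2018 — 1st Thursday is February 1, 2018.
March 2018 — 1st Thursday is March 1, 2018.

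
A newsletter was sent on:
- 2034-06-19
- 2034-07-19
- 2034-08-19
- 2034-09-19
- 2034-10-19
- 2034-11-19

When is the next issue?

Each date is the 19th; the gaps (30, 31, 31, 30, 31) track the month lengths.
The rule is the 19th of each month.
December 2034: 2034-12-19.

2034-12-19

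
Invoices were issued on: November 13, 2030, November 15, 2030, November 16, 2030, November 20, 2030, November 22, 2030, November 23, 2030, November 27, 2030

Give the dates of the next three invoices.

November 29, 2030; November 30, 2030; December 4, 2030

Every event lands on a Wednesday or Friday or Saturday (gaps cycle 2, 1, 4, 2, 1, 4).
So the schedule is: every Wednesday, Friday and Saturday.
The following Friday is November 29, 2030.
Next Saturday: November 30, 2030.
Next Wednesday: December 4, 2030.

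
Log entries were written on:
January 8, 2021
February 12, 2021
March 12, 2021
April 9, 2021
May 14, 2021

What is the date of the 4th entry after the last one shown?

September 10, 2021

These are Fridays at 28- or 35-day spacing (35, 28, 28, 35).
The pattern: 2nd Friday of the month.
2nd Friday of June 2021: June 11, 2021.
July 2021 — 2nd Friday is July 9, 2021.
August 2021 — 2nd Friday is August 13, 2021.
September 2021 — 2nd Friday is September 10, 2021.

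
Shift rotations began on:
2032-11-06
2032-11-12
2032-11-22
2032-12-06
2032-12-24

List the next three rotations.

2033-01-15, 2033-02-10, 2033-03-12

The spacing grows by 4 each time: 6, 10, 14, 18 days.
Next gap: 22 days. 2032-12-24 + 22 days = 2033-01-15.
Next gap: 26 days. 2033-01-15 + 26 days = 2033-02-10.
Next gap: 30 days. 2033-02-10 + 30 days = 2033-03-12.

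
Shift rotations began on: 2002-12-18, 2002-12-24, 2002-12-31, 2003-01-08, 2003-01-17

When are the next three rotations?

Gaps: 6, 7, 8, 9 days — each gap is 1 larger than the previous one.
Next gap: 10 days. 2003-01-17 + 10 days = 2003-01-27.
Next gap: 11 days. 2003-01-27 + 11 days = 2003-02-07.
Next gap: 12 days. 2003-02-07 + 12 days = 2003-02-19.

2003-01-27, 2003-02-07, 2003-02-19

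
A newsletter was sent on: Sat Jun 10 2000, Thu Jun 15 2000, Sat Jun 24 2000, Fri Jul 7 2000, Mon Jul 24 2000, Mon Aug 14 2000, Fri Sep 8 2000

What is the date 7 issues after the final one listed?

Fri Jun 22 2001

The spacing grows by 4 each time: 5, 9, 13, 17, 21, 25 days.
Next gap: 29 days. Fri Sep 8 2000 + 29 days = Sat Oct 7 2000.
Next gap: 33 days. Sat Oct 7 2000 + 33 days = Thu Nov 9 2000.
Next gap: 37 days. Thu Nov 9 2000 + 37 days = Sat Dec 16 2000.
Next gap: 41 days. Sat Dec 16 2000 + 41 days = Fri Jan 26 2001.
Next gap: 45 days. Fri Jan 26 2001 + 45 days = Mon Mar 12 2001.
Next gap: 49 days. Mon Mar 12 2001 + 49 days = Mon Apr 30 2001.
Next gap: 53 days. Mon Apr 30 2001 + 53 days = Fri Jun 22 2001.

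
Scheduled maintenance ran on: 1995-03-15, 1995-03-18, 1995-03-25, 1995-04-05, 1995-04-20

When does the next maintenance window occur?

1995-05-09

Intervals are 3, 7, 11, 15 days — an arithmetic progression with common difference 4.
Next gap: 19 days. 1995-04-20 + 19 days = 1995-05-09.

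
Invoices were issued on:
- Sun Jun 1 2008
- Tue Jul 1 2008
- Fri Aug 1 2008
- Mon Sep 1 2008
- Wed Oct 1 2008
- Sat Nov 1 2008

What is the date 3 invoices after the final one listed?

Sun Feb 1 2009

Each date is the 1st; the gaps (30, 31, 31, 30, 31) track the month lengths.
The rule is the 1st of each month.
Next: December 2008 → Mon Dec 1 2008.
January 2009: Thu Jan 1 2009.
February 2009: Sun Feb 1 2009.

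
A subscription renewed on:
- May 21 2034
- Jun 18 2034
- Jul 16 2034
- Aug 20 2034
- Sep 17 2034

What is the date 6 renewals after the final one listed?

These are Sundays at 28- or 35-day spacing (28, 28, 35, 28).
The pattern: 3rd Sunday of the month.
October 2034 — 3rd Sunday is Oct 15 2034.
3rd Sunday of November 2034: Nov 19 2034.
December 2034 — 3rd Sunday is Dec 17 2034.
January 2035 — 3rd Sunday is Jan 21 2035.
February 2035 — 3rd Sunday is Feb 18 2035.
March 2035 — 3rd Sunday is Mar 18 2035.

Mar 18 2035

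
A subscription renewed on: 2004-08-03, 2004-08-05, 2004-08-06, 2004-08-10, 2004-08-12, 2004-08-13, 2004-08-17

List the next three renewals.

2004-08-19, 2004-08-20, 2004-08-24

The gap pattern 2, 1, 4, 2, 1, 4 repeats every 3 events.
These are the Tuesdays, Thursdays and Fridays of each week.
The following Thursday is 2004-08-19.
Next Friday: 2004-08-20.
The following Tuesday is 2004-08-24.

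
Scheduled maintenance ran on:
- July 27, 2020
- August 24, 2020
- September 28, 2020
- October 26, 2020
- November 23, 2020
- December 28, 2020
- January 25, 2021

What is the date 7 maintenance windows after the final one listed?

August 23, 2021

All dates are Mondays, 28, 35, 28, 28, 35, 28 days apart.
Specifically, the 4th Monday of each month.
4th Monday of February 2021: February 22, 2021.
4th Monday of March 2021: March 22, 2021.
4th Monday of April 2021: April 26, 2021.
4th Monday of May 2021: May 24, 2021.
4th Monday of June 2021: June 28, 2021.
4th Monday of July 2021: July 26, 2021.
August 2021 — 4th Monday is August 23, 2021.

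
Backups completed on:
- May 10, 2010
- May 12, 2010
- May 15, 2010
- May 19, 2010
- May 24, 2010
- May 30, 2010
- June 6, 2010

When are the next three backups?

Intervals are 2, 3, 4, 5, 6, 7 days — an arithmetic progression with common difference 1.
Next gap: 8 days. June 6, 2010 + 8 days = June 14, 2010.
Next gap: 9 days. June 14, 2010 + 9 days = June 23, 2010.
Next gap: 10 days. June 23, 2010 + 10 days = July 3, 2010.

June 14, 2010; June 23, 2010; July 3, 2010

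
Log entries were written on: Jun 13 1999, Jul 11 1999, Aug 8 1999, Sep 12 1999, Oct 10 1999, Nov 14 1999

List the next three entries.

Dec 12 1999, Jan 9 2000, Feb 13 2000

These are Sundays at 28- or 35-day spacing (28, 28, 35, 28, 35).
The pattern: 2nd Sunday of the month.
2nd Sunday of December 1999: Dec 12 1999.
2nd Sunday of January 2000: Jan 9 2000.
February 2000 — 2nd Sunday is Feb 13 2000.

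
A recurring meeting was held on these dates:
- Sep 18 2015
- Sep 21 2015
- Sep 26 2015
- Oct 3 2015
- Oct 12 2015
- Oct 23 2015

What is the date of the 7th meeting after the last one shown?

The spacing grows by 2 each time: 3, 5, 7, 9, 11 days.
Next gap: 13 days. Oct 23 2015 + 13 days = Nov 5 2015.
Next gap: 15 days. Nov 5 2015 + 15 days = Nov 20 2015.
Next gap: 17 days. Nov 20 2015 + 17 days = Dec 7 2015.
Next gap: 19 days. Dec 7 2015 + 19 days = Dec 26 2015.
Next gap: 21 days. Dec 26 2015 + 21 days = Jan 16 2016.
Next gap: 23 days. Jan 16 2016 + 23 days = Feb 8 2016.
Next gap: 25 days. Feb 8 2016 + 25 days = Mar 4 2016.

Mar 4 2016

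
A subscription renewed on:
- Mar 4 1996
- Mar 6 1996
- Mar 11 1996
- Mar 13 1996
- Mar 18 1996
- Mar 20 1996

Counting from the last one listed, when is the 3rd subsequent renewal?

The gap pattern 2, 5, 2, 5, 2 repeats every 2 events.
These are the Mondays and Wednesdays of each week.
Next Monday: Mar 25 1996.
The following Wednesday is Mar 27 1996.
The following Monday is Apr 1 1996.

Apr 1 1996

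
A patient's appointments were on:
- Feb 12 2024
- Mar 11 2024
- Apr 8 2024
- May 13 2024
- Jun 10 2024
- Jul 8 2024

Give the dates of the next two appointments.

Aug 12 2024, Sep 9 2024

All dates are Mondays, 28, 28, 35, 28, 28 days apart.
Specifically, the 2nd Monday of each month.
August 2024 — 2nd Monday is Aug 12 2024.
2nd Monday of September 2024: Sep 9 2024.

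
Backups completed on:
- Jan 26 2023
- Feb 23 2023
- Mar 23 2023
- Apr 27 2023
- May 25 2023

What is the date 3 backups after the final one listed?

Gaps: 28, 28, 35, 28 days — a mix of 28 and 35. Every date is a Thursday.
Each is the 4th Thursday of its month.
June 2023 — 4th Thursday is Jun 22 2023.
4th Thursday of July 2023: Jul 27 2023.
4th Thursday of August 2023: Aug 24 2023.

Aug 24 2023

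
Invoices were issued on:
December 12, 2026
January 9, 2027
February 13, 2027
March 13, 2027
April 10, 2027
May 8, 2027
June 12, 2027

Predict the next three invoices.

Gaps: 28, 35, 28, 28, 28, 35 days — a mix of 28 and 35. Every date is a Saturday.
Each is the 2nd Saturday of its month.
2nd Saturday of July 2027: July 10, 2027.
2nd Saturday of August 2027: August 14, 2027.
September 2027 — 2nd Saturday is September 11, 2027.

July 10, 2027; August 14, 2027; September 11, 2027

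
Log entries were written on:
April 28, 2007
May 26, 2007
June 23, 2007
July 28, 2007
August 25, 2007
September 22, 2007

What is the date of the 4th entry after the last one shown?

Gaps: 28, 28, 35, 28, 28 days — a mix of 28 and 35. Every date is a Saturday.
Each is the 4th Saturday of its month.
4th Saturday of October 2007: October 27, 2007.
4th Saturday of November 2007: November 24, 2007.
December 2007 — 4th Saturday is December 22, 2007.
4th Saturday of January 2008: January 26, 2008.

January 26, 2008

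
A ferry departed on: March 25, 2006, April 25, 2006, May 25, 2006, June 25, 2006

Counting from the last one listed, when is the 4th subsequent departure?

Gaps: 31, 30, 31 days — not constant. Every event is on the 25th of the month.
Pattern: the 25th of each month.
July 2006: July 25, 2006.
Next: August 2006 → August 25, 2006.
Next: September 2006 → September 25, 2006.
Next: October 2006 → October 25, 2006.

October 25, 2006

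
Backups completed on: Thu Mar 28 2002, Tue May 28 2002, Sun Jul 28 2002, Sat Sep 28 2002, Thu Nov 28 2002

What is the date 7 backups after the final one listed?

Wed Jan 28 2004

The day-of-month is always 28 (61, 61, 62, 61 days between events).
So this recurs on the 28th of every 2 months.
Next: January 2003 → Tue Jan 28 2003.
Next: March 2003 → Fri Mar 28 2003.
Next: May 2003 → Wed May 28 2003.
Next: July 2003 → Mon Jul 28 2003.
September 2003: Sun Sep 28 2003.
Next: November 2003 → Fri Nov 28 2003.
Next: January 2004 → Wed Jan 28 2004.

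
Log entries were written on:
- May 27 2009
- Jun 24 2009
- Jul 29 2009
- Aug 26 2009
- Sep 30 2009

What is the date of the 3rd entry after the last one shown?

Every date is a Wednesday; gaps 28, 35, 28, 35 days.
Each is the last Wednesday of its month (at least one falls on the 29th or later, ruling out '4th Wednesday').
Last Wednesday of October 2009: Oct 28 2009.
November 2009 ends with Wednesday Nov 25 2009.
Last Wednesday of December 2009: Dec 30 2009.

Dec 30 2009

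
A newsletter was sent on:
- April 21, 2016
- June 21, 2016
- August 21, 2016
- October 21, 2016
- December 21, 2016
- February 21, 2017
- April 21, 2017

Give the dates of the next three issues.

Gaps: 61, 61, 61, 61, 62, 59 days — not constant. Every event is on the 21st of the month.
Pattern: the 21st of every 2 months.
June 2017: June 21, 2017.
Next: August 2017 → August 21, 2017.
October 2017: October 21, 2017.

June 21, 2017; August 21, 2017; October 21, 2017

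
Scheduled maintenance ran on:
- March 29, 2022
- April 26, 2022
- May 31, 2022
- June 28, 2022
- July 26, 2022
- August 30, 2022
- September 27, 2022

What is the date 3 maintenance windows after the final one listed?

December 27, 2022

These are Tuesdays with 28, 35, 28, 28, 35, 28-day gaps.
Each is the final Tuesday of its month — March 29, 2022 is past the 28th, so '4th Tuesday' doesn't fit.
October 2022 ends with Tuesday October 25, 2022.
Last Tuesday of November 2022: November 29, 2022.
Last Tuesday of December 2022: December 27, 2022.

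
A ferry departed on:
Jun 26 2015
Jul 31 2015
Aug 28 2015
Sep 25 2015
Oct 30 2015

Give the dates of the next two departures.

Every date is a Friday; gaps 35, 28, 28, 35 days.
Each is the last Friday of its month (at least one falls on the 29th or later, ruling out '4th Friday').
Last Friday of November 2015: Nov 27 2015.
Last Friday of December 2015: Dec 25 2015.

Nov 27 2015, Dec 25 2015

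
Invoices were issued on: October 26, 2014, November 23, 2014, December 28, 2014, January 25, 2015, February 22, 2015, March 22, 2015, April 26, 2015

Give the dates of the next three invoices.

May 24, 2015; June 28, 2015; July 26, 2015

All dates are Sundays, 28, 35, 28, 28, 28, 35 days apart.
Specifically, the 4th Sunday of each month.
May 2015 — 4th Sunday is May 24, 2015.
June 2015 — 4th Sunday is June 28, 2015.
July 2015 — 4th Sunday is July 26, 2015.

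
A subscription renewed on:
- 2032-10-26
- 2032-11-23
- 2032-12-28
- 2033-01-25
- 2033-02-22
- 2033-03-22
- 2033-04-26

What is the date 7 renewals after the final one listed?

2033-11-22

These are Tuesdays at 28- or 35-day spacing (28, 35, 28, 28, 28, 35).
The pattern: 4th Tuesday of the month.
4th Tuesday of May 2033: 2033-05-24.
4th Tuesday of June 2033: 2033-06-28.
July 2033 — 4th Tuesday is 2033-07-26.
August 2033 — 4th Tuesday is 2033-08-23.
4th Tuesday of September 2033: 2033-09-27.
4th Tuesday of October 2033: 2033-10-25.
4th Tuesday of November 2033: 2033-11-22.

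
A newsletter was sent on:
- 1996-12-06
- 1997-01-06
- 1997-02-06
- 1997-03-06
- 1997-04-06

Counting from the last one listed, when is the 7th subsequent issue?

Gaps: 31, 31, 28, 31 days — not constant. Every event is on the 6th of the month.
Pattern: the 6th of each month.
Next: May 1997 → 1997-05-06.
June 1997: 1997-06-06.
July 1997: 1997-07-06.
Next: August 1997 → 1997-08-06.
Next: September 1997 → 1997-09-06.
October 1997: 1997-10-06.
November 1997: 1997-11-06.

1997-11-06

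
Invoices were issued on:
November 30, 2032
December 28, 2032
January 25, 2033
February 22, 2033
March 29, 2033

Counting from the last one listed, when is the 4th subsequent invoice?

July 26, 2033

These are Tuesdays with 28, 28, 28, 35-day gaps.
Each is the final Tuesday of its month — November 30, 2032 is past the 28th, so '4th Tuesday' doesn't fit.
April 2033 ends with Tuesday April 26, 2033.
May 2033 ends with Tuesday May 31, 2033.
Last Tuesday of June 2033: June 28, 2033.
July 2033 ends with Tuesday July 26, 2033.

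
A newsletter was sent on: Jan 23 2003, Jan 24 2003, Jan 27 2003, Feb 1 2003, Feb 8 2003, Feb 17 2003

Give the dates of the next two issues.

Feb 28 2003, Mar 13 2003

Intervals are 1, 3, 5, 7, 9 days — an arithmetic progression with common difference 2.
Next gap: 11 days. Feb 17 2003 + 11 days = Feb 28 2003.
Next gap: 13 days. Feb 28 2003 + 13 days = Mar 13 2003.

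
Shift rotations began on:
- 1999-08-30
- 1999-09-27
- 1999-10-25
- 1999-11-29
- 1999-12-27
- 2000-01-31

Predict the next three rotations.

All Mondays; the gaps (28, 28, 35, 28, 35) vary with month length.
This is the last Monday of each month.
Last Monday of February 2000: 2000-02-28.
March 2000 ends with Monday 2000-03-27.
April 2000 ends with Monday 2000-04-24.

2000-02-28, 2000-03-27, 2000-04-24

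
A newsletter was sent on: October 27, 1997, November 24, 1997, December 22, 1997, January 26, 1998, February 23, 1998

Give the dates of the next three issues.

March 23, 1998; April 27, 1998; May 25, 1998

All dates are Mondays, 28, 28, 35, 28 days apart.
Specifically, the 4th Monday of each month.
4th Monday of March 1998: March 23, 1998.
4th Monday of April 1998: April 27, 1998.
May 1998 — 4th Monday is May 25, 1998.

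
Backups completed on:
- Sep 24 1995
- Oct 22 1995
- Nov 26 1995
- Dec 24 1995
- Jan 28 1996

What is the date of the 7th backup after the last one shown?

Aug 25 1996

These are Sundays at 28- or 35-day spacing (28, 35, 28, 35).
The pattern: 4th Sunday of the month.
February 1996 — 4th Sunday is Feb 25 1996.
March 1996 — 4th Sunday is Mar 24 1996.
4th Sunday of April 1996: Apr 28 1996.
4th Sunday of May 1996: May 26 1996.
4th Sunday of June 1996: Jun 23 1996.
July 1996 — 4th Sunday is Jul 28 1996.
August 1996 — 4th Sunday is Aug 25 1996.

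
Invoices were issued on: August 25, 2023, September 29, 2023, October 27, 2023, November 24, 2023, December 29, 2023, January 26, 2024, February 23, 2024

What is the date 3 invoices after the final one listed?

May 31, 2024

Every date is a Friday; gaps 35, 28, 28, 35, 28, 28 days.
Each is the last Friday of its month (at least one falls on the 29th or later, ruling out '4th Friday').
March 2024 ends with Friday March 29, 2024.
Last Friday of April 2024: April 26, 2024.
Last Friday of May 2024: May 31, 2024.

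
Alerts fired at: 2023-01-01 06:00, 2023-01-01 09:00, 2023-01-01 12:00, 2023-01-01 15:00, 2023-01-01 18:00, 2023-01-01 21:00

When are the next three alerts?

2023-01-02 00:00, 2023-01-02 03:00, 2023-01-02 06:00

Spacing: 3, 3, 3, 3, 3 h — constant 3 h.
2023-01-01 21:00 + 3 h = 2023-01-02 00:00.
2023-01-02 00:00 + 3 h = 2023-01-02 03:00.
2023-01-02 03:00 + 3 h = 2023-01-02 06:00.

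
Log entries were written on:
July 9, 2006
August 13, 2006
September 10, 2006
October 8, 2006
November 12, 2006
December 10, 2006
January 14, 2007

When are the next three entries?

February 11, 2007; March 11, 2007; April 8, 2007

These are Sundays at 28- or 35-day spacing (35, 28, 28, 35, 28, 35).
The pattern: 2nd Sunday of the month.
2nd Sunday of February 2007: February 11, 2007.
March 2007 — 2nd Sunday is March 11, 2007.
2nd Sunday of April 2007: April 8, 2007.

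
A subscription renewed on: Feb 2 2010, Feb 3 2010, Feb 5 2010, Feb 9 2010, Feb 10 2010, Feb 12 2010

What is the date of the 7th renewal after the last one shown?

Every event lands on a Tuesday or Wednesday or Friday (gaps cycle 1, 2, 4, 1, 2).
So the schedule is: every Tuesday, Wednesday and Friday.
Next Tuesday: Feb 16 2010.
The following Wednesday is Feb 17 2010.
Next Friday: Feb 19 2010.
Next Tuesday: Feb 23 2010.
Next Wednesday: Feb 24 2010.
The following Friday is Feb 26 2010.
Next Tuesday: Mar 2 2010.

Mar 2 2010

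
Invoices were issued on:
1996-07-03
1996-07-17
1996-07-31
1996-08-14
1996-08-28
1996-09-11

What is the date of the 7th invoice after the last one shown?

Gaps between consecutive events: 14, 14, 14, 14, 14 days — a constant 14-day interval.
1996-09-11 + 14 days = 1996-09-25.
1996-09-25 + 14 days = 1996-10-09.
1996-10-09 + 14 days = 1996-10-23.
1996-10-23 + 14 days = 1996-11-06.
1996-11-06 + 14 days = 1996-11-20.
1996-11-20 + 14 days = 1996-12-04.
1996-12-04 + 14 days = 1996-12-18.

1996-12-18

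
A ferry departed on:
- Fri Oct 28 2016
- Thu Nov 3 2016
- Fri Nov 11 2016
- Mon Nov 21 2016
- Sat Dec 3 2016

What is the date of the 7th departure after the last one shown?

Sat Apr 22 2017

Intervals are 6, 8, 10, 12 days — an arithmetic progression with common difference 2.
Next gap: 14 days. Sat Dec 3 2016 + 14 days = Sat Dec 17 2016.
Next gap: 16 days. Sat Dec 17 2016 + 16 days = Mon Jan 2 2017.
Next gap: 18 days. Mon Jan 2 2017 + 18 days = Fri Jan 20 2017.
Next gap: 20 days. Fri Jan 20 2017 + 20 days = Thu Feb 9 2017.
Next gap: 22 days. Thu Feb 9 2017 + 22 days = Fri Mar 3 2017.
Next gap: 24 days. Fri Mar 3 2017 + 24 days = Mon Mar 27 2017.
Next gap: 26 days. Mon Mar 27 2017 + 26 days = Sat Apr 22 2017.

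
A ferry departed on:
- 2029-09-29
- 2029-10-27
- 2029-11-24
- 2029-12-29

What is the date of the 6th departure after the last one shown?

2030-06-29

Every date is a Saturday; gaps 28, 28, 35 days.
Each is the last Saturday of its month (at least one falls on the 29th or later, ruling out '4th Saturday').
January 2030 ends with Saturday 2030-01-26.
February 2030 ends with Saturday 2030-02-23.
Last Saturday of March 2030: 2030-03-30.
Last Saturday of April 2030: 2030-04-27.
Last Saturday of May 2030: 2030-05-25.
June 2030 ends with Saturday 2030-06-29.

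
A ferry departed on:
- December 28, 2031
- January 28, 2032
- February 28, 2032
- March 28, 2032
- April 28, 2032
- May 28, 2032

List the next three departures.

June 28, 2032; July 28, 2032; August 28, 2032

Each date is the 28th; the gaps (31, 31, 29, 31, 30) track the month lengths.
The rule is the 28th of each month.
June 2032: June 28, 2032.
Next: July 2032 → July 28, 2032.
Next: August 2032 → August 28, 2032.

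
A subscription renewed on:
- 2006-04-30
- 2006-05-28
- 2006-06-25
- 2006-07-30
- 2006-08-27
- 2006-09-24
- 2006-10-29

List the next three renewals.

2006-11-26, 2006-12-31, 2007-01-28

All Sundays; the gaps (28, 28, 35, 28, 28, 35) vary with month length.
This is the last Sunday of each month.
November 2006 ends with Sunday 2006-11-26.
December 2006 ends with Sunday 2006-12-31.
Last Sunday of January 2007: 2007-01-28.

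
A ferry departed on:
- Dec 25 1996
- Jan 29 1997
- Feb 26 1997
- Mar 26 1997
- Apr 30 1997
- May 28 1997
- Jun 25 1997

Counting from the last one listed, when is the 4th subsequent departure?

These are Wednesdays with 35, 28, 28, 35, 28, 28-day gaps.
Each is the final Wednesday of its month — Jan 29 1997 is past the 28th, so '4th Wednesday' doesn't fit.
Last Wednesday of July 1997: Jul 30 1997.
Last Wednesday of August 1997: Aug 27 1997.
Last Wednesday of September 1997: Sep 24 1997.
October 1997 ends with Wednesday Oct 29 1997.

Oct 29 1997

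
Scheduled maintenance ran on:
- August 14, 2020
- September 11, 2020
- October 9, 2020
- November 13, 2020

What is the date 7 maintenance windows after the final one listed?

June 11, 2021

These are Fridays at 28- or 35-day spacing (28, 28, 35).
The pattern: 2nd Friday of the month.
December 2020 — 2nd Friday is December 11, 2020.
January 2021 — 2nd Friday is January 8, 2021.
February 2021 — 2nd Friday is February 12, 2021.
March 2021 — 2nd Friday is March 12, 2021.
2nd Friday of April 2021: April 9, 2021.
2nd Friday of May 2021: May 14, 2021.
2nd Friday of June 2021: June 11, 2021.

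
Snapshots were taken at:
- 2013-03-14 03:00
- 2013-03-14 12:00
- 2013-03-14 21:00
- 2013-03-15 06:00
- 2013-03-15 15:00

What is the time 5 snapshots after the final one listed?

2013-03-17 12:00

Spacing: 9, 9, 9, 9 h — constant 9 h.
2013-03-15 15:00 + 9 h = 2013-03-16 00:00.
2013-03-16 00:00 + 9 h = 2013-03-16 09:00.
2013-03-16 09:00 + 9 h = 2013-03-16 18:00.
2013-03-16 18:00 + 9 h = 2013-03-17 03:00.
2013-03-17 03:00 + 9 h = 2013-03-17 12:00.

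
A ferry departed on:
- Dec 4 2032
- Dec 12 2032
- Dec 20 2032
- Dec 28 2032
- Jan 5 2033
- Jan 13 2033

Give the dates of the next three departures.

Jan 21 2033, Jan 29 2033, Feb 6 2033

Gaps between consecutive events: 8, 8, 8, 8, 8 days — a constant 8-day interval.
Jan 13 2033 + 8 days = Jan 21 2033.
Jan 21 2033 + 8 days = Jan 29 2033.
Jan 29 2033 + 8 days = Feb 6 2033.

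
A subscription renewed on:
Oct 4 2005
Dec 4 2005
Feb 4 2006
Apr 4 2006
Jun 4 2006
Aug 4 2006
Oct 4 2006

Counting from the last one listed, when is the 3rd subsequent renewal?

Each date is the 4th; the gaps (61, 62, 59, 61, 61, 61) track the month lengths.
The rule is the 4th of every 2 months.
Next: December 2006 → Dec 4 2006.
Next: February 2007 → Feb 4 2007.
April 2007: Apr 4 2007.

Apr 4 2007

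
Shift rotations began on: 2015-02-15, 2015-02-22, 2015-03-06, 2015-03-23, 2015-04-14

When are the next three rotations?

2015-05-11, 2015-06-12, 2015-07-19

Intervals are 7, 12, 17, 22 days — an arithmetic progression with common difference 5.
Next gap: 27 days. 2015-04-14 + 27 days = 2015-05-11.
Next gap: 32 days. 2015-05-11 + 32 days = 2015-06-12.
Next gap: 37 days. 2015-06-12 + 37 days = 2015-07-19.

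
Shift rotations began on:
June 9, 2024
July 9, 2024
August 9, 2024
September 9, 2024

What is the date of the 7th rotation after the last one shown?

Each date is the 9th; the gaps (30, 31, 31) track the month lengths.
The rule is the 9th of each month.
October 2024: October 9, 2024.
November 2024: November 9, 2024.
December 2024: December 9, 2024.
January 2025: January 9, 2025.
Next: February 2025 → February 9, 2025.
March 2025: March 9, 2025.
April 2025: April 9, 2025.

April 9, 2025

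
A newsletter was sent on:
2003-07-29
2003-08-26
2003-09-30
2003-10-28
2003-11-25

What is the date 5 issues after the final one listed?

Every date is a Tuesday; gaps 28, 35, 28, 28 days.
Each is the last Tuesday of its month (at least one falls on the 29th or later, ruling out '4th Tuesday').
Last Tuesday of December 2003: 2003-12-30.
Last Tuesday of January 2004: 2004-01-27.
February 2004 ends with Tuesday 2004-02-24.
March 2004 ends with Tuesday 2004-03-30.
Last Tuesday of April 2004: 2004-04-27.

2004-04-27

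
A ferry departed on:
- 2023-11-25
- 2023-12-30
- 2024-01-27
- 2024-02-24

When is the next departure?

These are Saturdays with 35, 28, 28-day gaps.
Each is the final Saturday of its month — 2023-12-30 is past the 28th, so '4th Saturday' doesn't fit.
Last Saturday of March 2024: 2024-03-30.

2024-03-30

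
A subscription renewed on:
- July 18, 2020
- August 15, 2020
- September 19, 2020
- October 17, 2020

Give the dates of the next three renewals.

All dates are Saturdays, 28, 35, 28 days apart.
Specifically, the 3rd Saturday of each month.
November 2020 — 3rd Saturday is November 21, 2020.
December 2020 — 3rd Saturday is December 19, 2020.
January 2021 — 3rd Saturday is January 16, 2021.

November 21, 2020; December 19, 2020; January 16, 2021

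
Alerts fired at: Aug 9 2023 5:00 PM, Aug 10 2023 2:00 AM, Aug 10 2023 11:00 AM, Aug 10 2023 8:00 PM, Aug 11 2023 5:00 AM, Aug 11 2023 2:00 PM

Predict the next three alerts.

Gaps: 9, 9, 9, 9, 9 hours — each event is 9 hours after the previous one.
Aug 11 2023 2:00 PM + 9 h = Aug 11 2023 11:00 PM.
Aug 11 2023 11:00 PM + 9 h = Aug 12 2023 8:00 AM.
Aug 12 2023 8:00 AM + 9 h = Aug 12 2023 5:00 PM.

Aug 11 2023 11:00 PM, Aug 12 2023 8:00 AM, Aug 12 2023 5:00 PM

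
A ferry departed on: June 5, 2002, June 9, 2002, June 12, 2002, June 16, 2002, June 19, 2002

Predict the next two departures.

Every event lands on a Wednesday or Sunday (gaps cycle 4, 3, 4, 3).
So the schedule is: every Wednesday and Sunday.
The following Sunday is June 23, 2002.
The following Wednesday is June 26, 2002.

June 23, 2002; June 26, 2002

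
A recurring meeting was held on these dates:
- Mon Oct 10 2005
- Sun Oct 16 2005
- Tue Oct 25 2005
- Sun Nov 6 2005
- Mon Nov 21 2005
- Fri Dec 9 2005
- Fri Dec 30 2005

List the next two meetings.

Gaps: 6, 9, 12, 15, 18, 21 days — each gap is 3 larger than the previous one.
Next gap: 24 days. Fri Dec 30 2005 + 24 days = Mon Jan 23 2006.
Next gap: 27 days. Mon Jan 23 2006 + 27 days = Sun Feb 19 2006.

Mon Jan 23 2006, Sun Feb 19 2006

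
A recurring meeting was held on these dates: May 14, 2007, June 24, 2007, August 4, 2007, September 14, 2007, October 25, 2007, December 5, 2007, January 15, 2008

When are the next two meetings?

February 25, 2008; April 6, 2008

Every event comes 41 days after the last (41, 41, 41, 41, 41, 41).
January 15, 2008 + 41 days = February 25, 2008.
February 25, 2008 + 41 days = April 6, 2008.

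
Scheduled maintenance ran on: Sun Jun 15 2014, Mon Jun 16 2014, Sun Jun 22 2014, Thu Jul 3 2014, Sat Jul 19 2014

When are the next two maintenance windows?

Sat Aug 9 2014, Thu Sep 4 2014

The spacing grows by 5 each time: 1, 6, 11, 16 days.
Next gap: 21 days. Sat Jul 19 2014 + 21 days = Sat Aug 9 2014.
Next gap: 26 days. Sat Aug 9 2014 + 26 days = Thu Sep 4 2014.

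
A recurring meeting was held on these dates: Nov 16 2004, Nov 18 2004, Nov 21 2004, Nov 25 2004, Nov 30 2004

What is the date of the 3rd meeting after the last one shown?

Gaps: 2, 3, 4, 5 days — each gap is 1 larger than the previous one.
Next gap: 6 days. Nov 30 2004 + 6 days = Dec 6 2004.
Next gap: 7 days. Dec 6 2004 + 7 days = Dec 13 2004.
Next gap: 8 days. Dec 13 2004 + 8 days = Dec 21 2004.

Dec 21 2004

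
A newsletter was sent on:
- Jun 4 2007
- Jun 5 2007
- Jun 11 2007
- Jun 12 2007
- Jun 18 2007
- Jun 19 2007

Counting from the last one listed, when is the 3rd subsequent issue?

Every event lands on a Monday or Tuesday (gaps cycle 1, 6, 1, 6, 1).
So the schedule is: every Monday and Tuesday.
Next Monday: Jun 25 2007.
The following Tuesday is Jun 26 2007.
The following Monday is Jul 2 2007.

Jul 2 2007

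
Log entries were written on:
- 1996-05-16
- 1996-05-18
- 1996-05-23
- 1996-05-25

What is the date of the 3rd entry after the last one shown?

1996-06-06

Every event lands on a Thursday or Saturday (gaps cycle 2, 5, 2).
So the schedule is: every Thursday and Saturday.
Next Thursday: 1996-05-30.
Next Saturday: 1996-06-01.
The following Thursday is 1996-06-06.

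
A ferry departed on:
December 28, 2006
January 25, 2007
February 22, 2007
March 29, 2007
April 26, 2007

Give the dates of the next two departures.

All Thursdays; the gaps (28, 28, 35, 28) vary with month length.
This is the last Thursday of each month.
May 2007 ends with Thursday May 31, 2007.
June 2007 ends with Thursday June 28, 2007.

May 31, 2007; June 28, 2007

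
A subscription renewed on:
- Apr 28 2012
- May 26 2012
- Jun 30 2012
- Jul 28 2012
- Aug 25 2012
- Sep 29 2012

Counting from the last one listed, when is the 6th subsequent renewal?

Mar 30 2013

These are Saturdays with 28, 35, 28, 28, 35-day gaps.
Each is the final Saturday of its month — Jun 30 2012 is past the 28th, so '4th Saturday' doesn't fit.
Last Saturday of October 2012: Oct 27 2012.
Last Saturday of November 2012: Nov 24 2012.
December 2012 ends with Saturday Dec 29 2012.
Last Saturday of January 2013: Jan 26 2013.
Last Saturday of February 2013: Feb 23 2013.
Last Saturday of March 2013: Mar 30 2013.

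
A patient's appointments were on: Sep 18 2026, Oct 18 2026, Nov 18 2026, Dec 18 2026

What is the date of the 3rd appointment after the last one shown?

Gaps: 30, 31, 30 days — not constant. Every event is on the 18th of the month.
Pattern: the 18th of each month.
Next: January 2027 → Jan 18 2027.
Next: February 2027 → Feb 18 2027.
Next: March 2027 → Mar 18 2027.

Mar 18 2027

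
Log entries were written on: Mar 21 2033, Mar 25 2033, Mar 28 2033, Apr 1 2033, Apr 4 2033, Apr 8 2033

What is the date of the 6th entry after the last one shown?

Gaps: 4, 3, 4, 3, 4 days — not constant, but cyclic with period 2.
The events fall on every Monday and Friday.
The following Monday is Apr 11 2033.
The following Friday is Apr 15 2033.
Next Monday: Apr 18 2033.
Next Friday: Apr 22 2033.
The following Monday is Apr 25 2033.
The following Friday is Apr 29 2033.

Apr 29 2033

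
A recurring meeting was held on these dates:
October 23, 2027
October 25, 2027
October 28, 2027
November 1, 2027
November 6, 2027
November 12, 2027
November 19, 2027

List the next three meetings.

November 27, 2027; December 6, 2027; December 16, 2027

Gaps: 2, 3, 4, 5, 6, 7 days — each gap is 1 larger than the previous one.
Next gap: 8 days. November 19, 2027 + 8 days = November 27, 2027.
Next gap: 9 days. November 27, 2027 + 9 days = December 6, 2027.
Next gap: 10 days. December 6, 2027 + 10 days = December 16, 2027.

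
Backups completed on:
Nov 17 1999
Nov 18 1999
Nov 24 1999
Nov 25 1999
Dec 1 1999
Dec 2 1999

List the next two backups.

The gap pattern 1, 6, 1, 6, 1 repeats every 2 events.
These are the Wednesdays and Thursdays of each week.
Next Wednesday: Dec 8 1999.
Next Thursday: Dec 9 1999.

Dec 8 1999, Dec 9 1999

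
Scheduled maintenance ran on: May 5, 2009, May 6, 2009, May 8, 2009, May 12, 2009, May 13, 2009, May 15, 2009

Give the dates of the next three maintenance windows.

Gaps: 1, 2, 4, 1, 2 days — not constant, but cyclic with period 3.
The events fall on every Tuesday, Wednesday and Friday.
The following Tuesday is May 19, 2009.
The following Wednesday is May 20, 2009.
The following Friday is May 22, 2009.

May 19, 2009; May 20, 2009; May 22, 2009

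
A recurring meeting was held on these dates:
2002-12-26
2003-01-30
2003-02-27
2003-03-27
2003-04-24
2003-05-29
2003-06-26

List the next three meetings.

Every date is a Thursday; gaps 35, 28, 28, 28, 35, 28 days.
Each is the last Thursday of its month (at least one falls on the 29th or later, ruling out '4th Thursday').
July 2003 ends with Thursday 2003-07-31.
August 2003 ends with Thursday 2003-08-28.
September 2003 ends with Thursday 2003-09-25.

2003-07-31, 2003-08-28, 2003-09-25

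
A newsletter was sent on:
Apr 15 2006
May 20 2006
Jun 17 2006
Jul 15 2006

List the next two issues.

Gaps: 35, 28, 28 days — a mix of 28 and 35. Every date is a Saturday.
Each is the 3rd Saturday of its month.
3rd Saturday of August 2006: Aug 19 2006.
September 2006 — 3rd Saturday is Sep 16 2006.

Aug 19 2006, Sep 16 2006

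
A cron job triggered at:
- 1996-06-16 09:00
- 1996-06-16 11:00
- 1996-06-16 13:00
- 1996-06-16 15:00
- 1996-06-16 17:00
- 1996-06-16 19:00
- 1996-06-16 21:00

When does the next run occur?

Gaps: 2, 2, 2, 2, 2, 2 hours — each event is 2 hours after the previous one.
1996-06-16 21:00 + 2 h = 1996-06-16 23:00.

1996-06-16 23:00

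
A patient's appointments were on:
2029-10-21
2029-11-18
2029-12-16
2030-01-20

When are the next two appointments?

2030-02-17, 2030-03-17

Gaps: 28, 28, 35 days — a mix of 28 and 35. Every date is a Sunday.
Each is the 3rd Sunday of its month.
February 2030 — 3rd Sunday is 2030-02-17.
March 2030 — 3rd Sunday is 2030-03-17.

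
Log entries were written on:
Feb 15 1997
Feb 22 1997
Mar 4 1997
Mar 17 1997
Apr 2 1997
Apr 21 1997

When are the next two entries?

May 13 1997, Jun 7 1997

Intervals are 7, 10, 13, 16, 19 days — an arithmetic progression with common difference 3.
Next gap: 22 days. Apr 21 1997 + 22 days = May 13 1997.
Next gap: 25 days. May 13 1997 + 25 days = Jun 7 1997.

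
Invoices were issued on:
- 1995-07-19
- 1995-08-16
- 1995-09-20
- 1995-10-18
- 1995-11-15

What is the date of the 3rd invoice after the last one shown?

1996-02-21

Gaps: 28, 35, 28, 28 days — a mix of 28 and 35. Every date is a Wednesday.
Each is the 3rd Wednesday of its month.
3rd Wednesday of December 1995: 1995-12-20.
3rd Wednesday of January 1996: 1996-01-17.
3rd Wednesday of February 1996: 1996-02-21.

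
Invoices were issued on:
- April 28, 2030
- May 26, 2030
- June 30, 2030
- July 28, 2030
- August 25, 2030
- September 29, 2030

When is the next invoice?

October 27, 2030

These are Sundays with 28, 35, 28, 28, 35-day gaps.
Each is the final Sunday of its month — June 30, 2030 is past the 28th, so '4th Sunday' doesn't fit.
Last Sunday of October 2030: October 27, 2030.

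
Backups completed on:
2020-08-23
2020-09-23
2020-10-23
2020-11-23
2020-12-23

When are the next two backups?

2021-01-23, 2021-02-23

Each date is the 23rd; the gaps (31, 30, 31, 30) track the month lengths.
The rule is the 23rd of each month.
Next: January 2021 → 2021-01-23.
February 2021: 2021-02-23.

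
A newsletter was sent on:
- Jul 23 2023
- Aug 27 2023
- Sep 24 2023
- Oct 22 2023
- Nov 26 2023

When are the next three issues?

Dec 24 2023, Jan 28 2024, Feb 25 2024

Gaps: 35, 28, 28, 35 days — a mix of 28 and 35. Every date is a Sunday.
Each is the 4th Sunday of its month.
December 2023 — 4th Sunday is Dec 24 2023.
4th Sunday of January 2024: Jan 28 2024.
4th Sunday of February 2024: Feb 25 2024.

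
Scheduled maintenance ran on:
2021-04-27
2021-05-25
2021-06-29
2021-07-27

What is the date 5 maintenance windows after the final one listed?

These are Tuesdays with 28, 35, 28-day gaps.
Each is the final Tuesday of its month — 2021-06-29 is past the 28th, so '4th Tuesday' doesn't fit.
Last Tuesday of August 2021: 2021-08-31.
September 2021 ends with Tuesday 2021-09-28.
October 2021 ends with Tuesday 2021-10-26.
November 2021 ends with Tuesday 2021-11-30.
December 2021 ends with Tuesday 2021-12-28.

2021-12-28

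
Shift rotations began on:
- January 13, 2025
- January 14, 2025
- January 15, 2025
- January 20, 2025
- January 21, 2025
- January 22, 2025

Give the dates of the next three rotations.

Every event lands on a Monday or Tuesday or Wednesday (gaps cycle 1, 1, 5, 1, 1).
So the schedule is: every Monday, Tuesday and Wednesday.
Next Monday: January 27, 2025.
Next Tuesday: January 28, 2025.
Next Wednesday: January 29, 2025.

January 27, 2025; January 28, 2025; January 29, 2025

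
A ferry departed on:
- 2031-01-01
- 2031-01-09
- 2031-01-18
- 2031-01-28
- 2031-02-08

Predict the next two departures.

The spacing grows by 1 each time: 8, 9, 10, 11 days.
Next gap: 12 days. 2031-02-08 + 12 days = 2031-02-20.
Next gap: 13 days. 2031-02-20 + 13 days = 2031-03-05.

2031-02-20, 2031-03-05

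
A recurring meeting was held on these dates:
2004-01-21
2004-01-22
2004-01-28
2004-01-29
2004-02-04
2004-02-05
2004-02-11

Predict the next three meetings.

2004-02-12, 2004-02-18, 2004-02-19

The gap pattern 1, 6, 1, 6, 1, 6 repeats every 2 events.
These are the Wednesdays and Thursdays of each week.
Next Thursday: 2004-02-12.
The following Wednesday is 2004-02-18.
The following Thursday is 2004-02-19.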